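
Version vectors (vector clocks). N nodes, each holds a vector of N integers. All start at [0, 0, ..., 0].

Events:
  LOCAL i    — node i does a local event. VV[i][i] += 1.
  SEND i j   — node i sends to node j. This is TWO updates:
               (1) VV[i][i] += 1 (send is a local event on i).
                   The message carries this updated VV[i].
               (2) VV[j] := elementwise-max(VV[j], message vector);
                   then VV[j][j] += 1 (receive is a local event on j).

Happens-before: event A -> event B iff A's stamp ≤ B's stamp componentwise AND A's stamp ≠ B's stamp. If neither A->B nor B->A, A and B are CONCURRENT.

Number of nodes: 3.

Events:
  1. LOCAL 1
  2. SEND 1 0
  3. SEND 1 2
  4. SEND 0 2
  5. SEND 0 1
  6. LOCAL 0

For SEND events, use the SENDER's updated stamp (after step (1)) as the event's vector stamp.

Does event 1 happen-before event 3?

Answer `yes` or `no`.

Initial: VV[0]=[0, 0, 0]
Initial: VV[1]=[0, 0, 0]
Initial: VV[2]=[0, 0, 0]
Event 1: LOCAL 1: VV[1][1]++ -> VV[1]=[0, 1, 0]
Event 2: SEND 1->0: VV[1][1]++ -> VV[1]=[0, 2, 0], msg_vec=[0, 2, 0]; VV[0]=max(VV[0],msg_vec) then VV[0][0]++ -> VV[0]=[1, 2, 0]
Event 3: SEND 1->2: VV[1][1]++ -> VV[1]=[0, 3, 0], msg_vec=[0, 3, 0]; VV[2]=max(VV[2],msg_vec) then VV[2][2]++ -> VV[2]=[0, 3, 1]
Event 4: SEND 0->2: VV[0][0]++ -> VV[0]=[2, 2, 0], msg_vec=[2, 2, 0]; VV[2]=max(VV[2],msg_vec) then VV[2][2]++ -> VV[2]=[2, 3, 2]
Event 5: SEND 0->1: VV[0][0]++ -> VV[0]=[3, 2, 0], msg_vec=[3, 2, 0]; VV[1]=max(VV[1],msg_vec) then VV[1][1]++ -> VV[1]=[3, 4, 0]
Event 6: LOCAL 0: VV[0][0]++ -> VV[0]=[4, 2, 0]
Event 1 stamp: [0, 1, 0]
Event 3 stamp: [0, 3, 0]
[0, 1, 0] <= [0, 3, 0]? True. Equal? False. Happens-before: True

Answer: yes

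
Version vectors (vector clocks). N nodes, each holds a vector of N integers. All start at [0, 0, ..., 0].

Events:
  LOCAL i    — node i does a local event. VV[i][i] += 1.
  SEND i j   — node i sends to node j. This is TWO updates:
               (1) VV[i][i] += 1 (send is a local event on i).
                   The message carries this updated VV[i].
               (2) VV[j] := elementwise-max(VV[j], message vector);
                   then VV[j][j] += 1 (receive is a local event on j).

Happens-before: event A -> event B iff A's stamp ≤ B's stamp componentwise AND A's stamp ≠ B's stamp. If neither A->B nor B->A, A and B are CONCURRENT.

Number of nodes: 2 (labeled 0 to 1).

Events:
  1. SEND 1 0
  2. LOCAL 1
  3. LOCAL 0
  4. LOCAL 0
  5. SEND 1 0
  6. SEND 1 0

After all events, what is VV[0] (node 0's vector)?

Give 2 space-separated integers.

Answer: 5 4

Derivation:
Initial: VV[0]=[0, 0]
Initial: VV[1]=[0, 0]
Event 1: SEND 1->0: VV[1][1]++ -> VV[1]=[0, 1], msg_vec=[0, 1]; VV[0]=max(VV[0],msg_vec) then VV[0][0]++ -> VV[0]=[1, 1]
Event 2: LOCAL 1: VV[1][1]++ -> VV[1]=[0, 2]
Event 3: LOCAL 0: VV[0][0]++ -> VV[0]=[2, 1]
Event 4: LOCAL 0: VV[0][0]++ -> VV[0]=[3, 1]
Event 5: SEND 1->0: VV[1][1]++ -> VV[1]=[0, 3], msg_vec=[0, 3]; VV[0]=max(VV[0],msg_vec) then VV[0][0]++ -> VV[0]=[4, 3]
Event 6: SEND 1->0: VV[1][1]++ -> VV[1]=[0, 4], msg_vec=[0, 4]; VV[0]=max(VV[0],msg_vec) then VV[0][0]++ -> VV[0]=[5, 4]
Final vectors: VV[0]=[5, 4]; VV[1]=[0, 4]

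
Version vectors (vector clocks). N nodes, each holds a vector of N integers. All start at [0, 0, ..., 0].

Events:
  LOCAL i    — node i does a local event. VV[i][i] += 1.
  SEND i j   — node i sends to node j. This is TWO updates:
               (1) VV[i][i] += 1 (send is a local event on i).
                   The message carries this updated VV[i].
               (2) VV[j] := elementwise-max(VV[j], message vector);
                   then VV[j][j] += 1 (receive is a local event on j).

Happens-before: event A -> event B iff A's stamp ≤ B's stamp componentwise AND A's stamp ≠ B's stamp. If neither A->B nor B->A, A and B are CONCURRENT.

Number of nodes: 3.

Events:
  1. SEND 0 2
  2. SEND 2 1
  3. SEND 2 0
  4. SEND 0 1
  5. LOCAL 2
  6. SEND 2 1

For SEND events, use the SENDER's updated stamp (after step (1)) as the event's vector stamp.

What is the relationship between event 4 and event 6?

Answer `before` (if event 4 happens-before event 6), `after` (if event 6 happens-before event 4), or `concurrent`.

Initial: VV[0]=[0, 0, 0]
Initial: VV[1]=[0, 0, 0]
Initial: VV[2]=[0, 0, 0]
Event 1: SEND 0->2: VV[0][0]++ -> VV[0]=[1, 0, 0], msg_vec=[1, 0, 0]; VV[2]=max(VV[2],msg_vec) then VV[2][2]++ -> VV[2]=[1, 0, 1]
Event 2: SEND 2->1: VV[2][2]++ -> VV[2]=[1, 0, 2], msg_vec=[1, 0, 2]; VV[1]=max(VV[1],msg_vec) then VV[1][1]++ -> VV[1]=[1, 1, 2]
Event 3: SEND 2->0: VV[2][2]++ -> VV[2]=[1, 0, 3], msg_vec=[1, 0, 3]; VV[0]=max(VV[0],msg_vec) then VV[0][0]++ -> VV[0]=[2, 0, 3]
Event 4: SEND 0->1: VV[0][0]++ -> VV[0]=[3, 0, 3], msg_vec=[3, 0, 3]; VV[1]=max(VV[1],msg_vec) then VV[1][1]++ -> VV[1]=[3, 2, 3]
Event 5: LOCAL 2: VV[2][2]++ -> VV[2]=[1, 0, 4]
Event 6: SEND 2->1: VV[2][2]++ -> VV[2]=[1, 0, 5], msg_vec=[1, 0, 5]; VV[1]=max(VV[1],msg_vec) then VV[1][1]++ -> VV[1]=[3, 3, 5]
Event 4 stamp: [3, 0, 3]
Event 6 stamp: [1, 0, 5]
[3, 0, 3] <= [1, 0, 5]? False
[1, 0, 5] <= [3, 0, 3]? False
Relation: concurrent

Answer: concurrent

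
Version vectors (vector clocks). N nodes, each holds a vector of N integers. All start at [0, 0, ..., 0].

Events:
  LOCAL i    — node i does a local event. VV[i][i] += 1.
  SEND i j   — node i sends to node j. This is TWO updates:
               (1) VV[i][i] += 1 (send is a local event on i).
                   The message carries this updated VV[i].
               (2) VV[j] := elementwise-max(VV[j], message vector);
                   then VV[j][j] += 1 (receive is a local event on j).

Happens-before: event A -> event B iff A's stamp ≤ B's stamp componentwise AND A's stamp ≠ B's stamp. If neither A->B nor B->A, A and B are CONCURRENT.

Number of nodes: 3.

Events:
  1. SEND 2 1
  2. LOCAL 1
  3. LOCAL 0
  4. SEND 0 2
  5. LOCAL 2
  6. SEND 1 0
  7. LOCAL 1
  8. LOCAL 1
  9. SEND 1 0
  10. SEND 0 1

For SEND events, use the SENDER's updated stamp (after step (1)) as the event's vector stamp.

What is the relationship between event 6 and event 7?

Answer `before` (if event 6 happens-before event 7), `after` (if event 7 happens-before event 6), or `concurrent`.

Answer: before

Derivation:
Initial: VV[0]=[0, 0, 0]
Initial: VV[1]=[0, 0, 0]
Initial: VV[2]=[0, 0, 0]
Event 1: SEND 2->1: VV[2][2]++ -> VV[2]=[0, 0, 1], msg_vec=[0, 0, 1]; VV[1]=max(VV[1],msg_vec) then VV[1][1]++ -> VV[1]=[0, 1, 1]
Event 2: LOCAL 1: VV[1][1]++ -> VV[1]=[0, 2, 1]
Event 3: LOCAL 0: VV[0][0]++ -> VV[0]=[1, 0, 0]
Event 4: SEND 0->2: VV[0][0]++ -> VV[0]=[2, 0, 0], msg_vec=[2, 0, 0]; VV[2]=max(VV[2],msg_vec) then VV[2][2]++ -> VV[2]=[2, 0, 2]
Event 5: LOCAL 2: VV[2][2]++ -> VV[2]=[2, 0, 3]
Event 6: SEND 1->0: VV[1][1]++ -> VV[1]=[0, 3, 1], msg_vec=[0, 3, 1]; VV[0]=max(VV[0],msg_vec) then VV[0][0]++ -> VV[0]=[3, 3, 1]
Event 7: LOCAL 1: VV[1][1]++ -> VV[1]=[0, 4, 1]
Event 8: LOCAL 1: VV[1][1]++ -> VV[1]=[0, 5, 1]
Event 9: SEND 1->0: VV[1][1]++ -> VV[1]=[0, 6, 1], msg_vec=[0, 6, 1]; VV[0]=max(VV[0],msg_vec) then VV[0][0]++ -> VV[0]=[4, 6, 1]
Event 10: SEND 0->1: VV[0][0]++ -> VV[0]=[5, 6, 1], msg_vec=[5, 6, 1]; VV[1]=max(VV[1],msg_vec) then VV[1][1]++ -> VV[1]=[5, 7, 1]
Event 6 stamp: [0, 3, 1]
Event 7 stamp: [0, 4, 1]
[0, 3, 1] <= [0, 4, 1]? True
[0, 4, 1] <= [0, 3, 1]? False
Relation: before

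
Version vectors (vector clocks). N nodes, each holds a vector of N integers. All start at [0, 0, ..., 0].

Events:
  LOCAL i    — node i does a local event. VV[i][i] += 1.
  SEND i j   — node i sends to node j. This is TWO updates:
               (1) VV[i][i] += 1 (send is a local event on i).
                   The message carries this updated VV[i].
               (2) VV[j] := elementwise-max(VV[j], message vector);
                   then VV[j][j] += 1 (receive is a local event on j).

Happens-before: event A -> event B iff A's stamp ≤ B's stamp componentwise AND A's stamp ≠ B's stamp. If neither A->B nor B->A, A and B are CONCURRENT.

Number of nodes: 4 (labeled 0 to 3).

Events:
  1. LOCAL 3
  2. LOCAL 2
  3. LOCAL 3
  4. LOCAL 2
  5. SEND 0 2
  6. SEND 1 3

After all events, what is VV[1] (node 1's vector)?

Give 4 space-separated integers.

Initial: VV[0]=[0, 0, 0, 0]
Initial: VV[1]=[0, 0, 0, 0]
Initial: VV[2]=[0, 0, 0, 0]
Initial: VV[3]=[0, 0, 0, 0]
Event 1: LOCAL 3: VV[3][3]++ -> VV[3]=[0, 0, 0, 1]
Event 2: LOCAL 2: VV[2][2]++ -> VV[2]=[0, 0, 1, 0]
Event 3: LOCAL 3: VV[3][3]++ -> VV[3]=[0, 0, 0, 2]
Event 4: LOCAL 2: VV[2][2]++ -> VV[2]=[0, 0, 2, 0]
Event 5: SEND 0->2: VV[0][0]++ -> VV[0]=[1, 0, 0, 0], msg_vec=[1, 0, 0, 0]; VV[2]=max(VV[2],msg_vec) then VV[2][2]++ -> VV[2]=[1, 0, 3, 0]
Event 6: SEND 1->3: VV[1][1]++ -> VV[1]=[0, 1, 0, 0], msg_vec=[0, 1, 0, 0]; VV[3]=max(VV[3],msg_vec) then VV[3][3]++ -> VV[3]=[0, 1, 0, 3]
Final vectors: VV[0]=[1, 0, 0, 0]; VV[1]=[0, 1, 0, 0]; VV[2]=[1, 0, 3, 0]; VV[3]=[0, 1, 0, 3]

Answer: 0 1 0 0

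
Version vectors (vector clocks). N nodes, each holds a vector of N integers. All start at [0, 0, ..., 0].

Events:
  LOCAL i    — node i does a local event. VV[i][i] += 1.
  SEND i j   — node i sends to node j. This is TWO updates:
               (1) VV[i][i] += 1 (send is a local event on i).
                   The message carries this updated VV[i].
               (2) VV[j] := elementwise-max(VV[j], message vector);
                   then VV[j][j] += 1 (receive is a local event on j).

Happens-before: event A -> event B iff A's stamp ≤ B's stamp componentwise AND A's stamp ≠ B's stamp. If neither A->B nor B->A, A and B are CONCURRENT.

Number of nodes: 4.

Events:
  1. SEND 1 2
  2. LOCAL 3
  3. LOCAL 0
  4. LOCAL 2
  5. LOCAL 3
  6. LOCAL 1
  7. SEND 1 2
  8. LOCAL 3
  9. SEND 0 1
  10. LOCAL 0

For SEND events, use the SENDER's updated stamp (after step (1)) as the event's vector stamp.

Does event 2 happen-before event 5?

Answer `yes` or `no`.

Answer: yes

Derivation:
Initial: VV[0]=[0, 0, 0, 0]
Initial: VV[1]=[0, 0, 0, 0]
Initial: VV[2]=[0, 0, 0, 0]
Initial: VV[3]=[0, 0, 0, 0]
Event 1: SEND 1->2: VV[1][1]++ -> VV[1]=[0, 1, 0, 0], msg_vec=[0, 1, 0, 0]; VV[2]=max(VV[2],msg_vec) then VV[2][2]++ -> VV[2]=[0, 1, 1, 0]
Event 2: LOCAL 3: VV[3][3]++ -> VV[3]=[0, 0, 0, 1]
Event 3: LOCAL 0: VV[0][0]++ -> VV[0]=[1, 0, 0, 0]
Event 4: LOCAL 2: VV[2][2]++ -> VV[2]=[0, 1, 2, 0]
Event 5: LOCAL 3: VV[3][3]++ -> VV[3]=[0, 0, 0, 2]
Event 6: LOCAL 1: VV[1][1]++ -> VV[1]=[0, 2, 0, 0]
Event 7: SEND 1->2: VV[1][1]++ -> VV[1]=[0, 3, 0, 0], msg_vec=[0, 3, 0, 0]; VV[2]=max(VV[2],msg_vec) then VV[2][2]++ -> VV[2]=[0, 3, 3, 0]
Event 8: LOCAL 3: VV[3][3]++ -> VV[3]=[0, 0, 0, 3]
Event 9: SEND 0->1: VV[0][0]++ -> VV[0]=[2, 0, 0, 0], msg_vec=[2, 0, 0, 0]; VV[1]=max(VV[1],msg_vec) then VV[1][1]++ -> VV[1]=[2, 4, 0, 0]
Event 10: LOCAL 0: VV[0][0]++ -> VV[0]=[3, 0, 0, 0]
Event 2 stamp: [0, 0, 0, 1]
Event 5 stamp: [0, 0, 0, 2]
[0, 0, 0, 1] <= [0, 0, 0, 2]? True. Equal? False. Happens-before: True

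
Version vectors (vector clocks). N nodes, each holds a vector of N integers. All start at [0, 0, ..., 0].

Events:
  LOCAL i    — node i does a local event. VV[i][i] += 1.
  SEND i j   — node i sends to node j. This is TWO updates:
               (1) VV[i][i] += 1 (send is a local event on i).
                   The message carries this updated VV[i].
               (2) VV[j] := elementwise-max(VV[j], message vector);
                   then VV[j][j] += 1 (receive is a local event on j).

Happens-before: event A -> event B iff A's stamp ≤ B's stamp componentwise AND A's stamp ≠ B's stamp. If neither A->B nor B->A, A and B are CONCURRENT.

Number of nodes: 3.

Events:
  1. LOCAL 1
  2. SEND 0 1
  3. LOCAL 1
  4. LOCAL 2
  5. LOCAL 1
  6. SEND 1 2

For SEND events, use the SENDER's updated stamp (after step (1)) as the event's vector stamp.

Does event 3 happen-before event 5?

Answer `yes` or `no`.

Answer: yes

Derivation:
Initial: VV[0]=[0, 0, 0]
Initial: VV[1]=[0, 0, 0]
Initial: VV[2]=[0, 0, 0]
Event 1: LOCAL 1: VV[1][1]++ -> VV[1]=[0, 1, 0]
Event 2: SEND 0->1: VV[0][0]++ -> VV[0]=[1, 0, 0], msg_vec=[1, 0, 0]; VV[1]=max(VV[1],msg_vec) then VV[1][1]++ -> VV[1]=[1, 2, 0]
Event 3: LOCAL 1: VV[1][1]++ -> VV[1]=[1, 3, 0]
Event 4: LOCAL 2: VV[2][2]++ -> VV[2]=[0, 0, 1]
Event 5: LOCAL 1: VV[1][1]++ -> VV[1]=[1, 4, 0]
Event 6: SEND 1->2: VV[1][1]++ -> VV[1]=[1, 5, 0], msg_vec=[1, 5, 0]; VV[2]=max(VV[2],msg_vec) then VV[2][2]++ -> VV[2]=[1, 5, 2]
Event 3 stamp: [1, 3, 0]
Event 5 stamp: [1, 4, 0]
[1, 3, 0] <= [1, 4, 0]? True. Equal? False. Happens-before: True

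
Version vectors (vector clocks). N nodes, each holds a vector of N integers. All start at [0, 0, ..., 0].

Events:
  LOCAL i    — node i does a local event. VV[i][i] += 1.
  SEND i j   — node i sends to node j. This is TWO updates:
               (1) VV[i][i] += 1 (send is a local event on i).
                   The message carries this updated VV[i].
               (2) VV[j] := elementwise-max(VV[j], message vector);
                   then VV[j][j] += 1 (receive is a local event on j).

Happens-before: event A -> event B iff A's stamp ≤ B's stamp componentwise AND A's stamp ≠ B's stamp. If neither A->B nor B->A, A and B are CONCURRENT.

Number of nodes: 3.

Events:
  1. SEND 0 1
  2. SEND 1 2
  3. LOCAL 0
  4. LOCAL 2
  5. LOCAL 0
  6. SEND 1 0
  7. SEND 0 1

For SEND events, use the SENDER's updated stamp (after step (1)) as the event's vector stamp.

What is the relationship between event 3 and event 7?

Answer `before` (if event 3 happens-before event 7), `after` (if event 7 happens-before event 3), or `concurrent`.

Initial: VV[0]=[0, 0, 0]
Initial: VV[1]=[0, 0, 0]
Initial: VV[2]=[0, 0, 0]
Event 1: SEND 0->1: VV[0][0]++ -> VV[0]=[1, 0, 0], msg_vec=[1, 0, 0]; VV[1]=max(VV[1],msg_vec) then VV[1][1]++ -> VV[1]=[1, 1, 0]
Event 2: SEND 1->2: VV[1][1]++ -> VV[1]=[1, 2, 0], msg_vec=[1, 2, 0]; VV[2]=max(VV[2],msg_vec) then VV[2][2]++ -> VV[2]=[1, 2, 1]
Event 3: LOCAL 0: VV[0][0]++ -> VV[0]=[2, 0, 0]
Event 4: LOCAL 2: VV[2][2]++ -> VV[2]=[1, 2, 2]
Event 5: LOCAL 0: VV[0][0]++ -> VV[0]=[3, 0, 0]
Event 6: SEND 1->0: VV[1][1]++ -> VV[1]=[1, 3, 0], msg_vec=[1, 3, 0]; VV[0]=max(VV[0],msg_vec) then VV[0][0]++ -> VV[0]=[4, 3, 0]
Event 7: SEND 0->1: VV[0][0]++ -> VV[0]=[5, 3, 0], msg_vec=[5, 3, 0]; VV[1]=max(VV[1],msg_vec) then VV[1][1]++ -> VV[1]=[5, 4, 0]
Event 3 stamp: [2, 0, 0]
Event 7 stamp: [5, 3, 0]
[2, 0, 0] <= [5, 3, 0]? True
[5, 3, 0] <= [2, 0, 0]? False
Relation: before

Answer: before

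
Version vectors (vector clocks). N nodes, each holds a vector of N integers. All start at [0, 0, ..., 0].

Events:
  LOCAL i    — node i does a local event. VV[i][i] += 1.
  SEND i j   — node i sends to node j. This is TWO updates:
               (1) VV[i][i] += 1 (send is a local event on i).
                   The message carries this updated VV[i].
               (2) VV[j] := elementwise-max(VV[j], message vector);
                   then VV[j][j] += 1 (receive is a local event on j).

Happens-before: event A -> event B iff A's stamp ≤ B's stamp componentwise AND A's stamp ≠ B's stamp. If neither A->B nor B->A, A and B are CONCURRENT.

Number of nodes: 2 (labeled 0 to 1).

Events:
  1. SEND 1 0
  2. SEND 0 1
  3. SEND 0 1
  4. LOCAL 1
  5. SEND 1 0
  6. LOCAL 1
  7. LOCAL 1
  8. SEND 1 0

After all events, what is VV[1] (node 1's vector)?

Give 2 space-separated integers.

Answer: 3 8

Derivation:
Initial: VV[0]=[0, 0]
Initial: VV[1]=[0, 0]
Event 1: SEND 1->0: VV[1][1]++ -> VV[1]=[0, 1], msg_vec=[0, 1]; VV[0]=max(VV[0],msg_vec) then VV[0][0]++ -> VV[0]=[1, 1]
Event 2: SEND 0->1: VV[0][0]++ -> VV[0]=[2, 1], msg_vec=[2, 1]; VV[1]=max(VV[1],msg_vec) then VV[1][1]++ -> VV[1]=[2, 2]
Event 3: SEND 0->1: VV[0][0]++ -> VV[0]=[3, 1], msg_vec=[3, 1]; VV[1]=max(VV[1],msg_vec) then VV[1][1]++ -> VV[1]=[3, 3]
Event 4: LOCAL 1: VV[1][1]++ -> VV[1]=[3, 4]
Event 5: SEND 1->0: VV[1][1]++ -> VV[1]=[3, 5], msg_vec=[3, 5]; VV[0]=max(VV[0],msg_vec) then VV[0][0]++ -> VV[0]=[4, 5]
Event 6: LOCAL 1: VV[1][1]++ -> VV[1]=[3, 6]
Event 7: LOCAL 1: VV[1][1]++ -> VV[1]=[3, 7]
Event 8: SEND 1->0: VV[1][1]++ -> VV[1]=[3, 8], msg_vec=[3, 8]; VV[0]=max(VV[0],msg_vec) then VV[0][0]++ -> VV[0]=[5, 8]
Final vectors: VV[0]=[5, 8]; VV[1]=[3, 8]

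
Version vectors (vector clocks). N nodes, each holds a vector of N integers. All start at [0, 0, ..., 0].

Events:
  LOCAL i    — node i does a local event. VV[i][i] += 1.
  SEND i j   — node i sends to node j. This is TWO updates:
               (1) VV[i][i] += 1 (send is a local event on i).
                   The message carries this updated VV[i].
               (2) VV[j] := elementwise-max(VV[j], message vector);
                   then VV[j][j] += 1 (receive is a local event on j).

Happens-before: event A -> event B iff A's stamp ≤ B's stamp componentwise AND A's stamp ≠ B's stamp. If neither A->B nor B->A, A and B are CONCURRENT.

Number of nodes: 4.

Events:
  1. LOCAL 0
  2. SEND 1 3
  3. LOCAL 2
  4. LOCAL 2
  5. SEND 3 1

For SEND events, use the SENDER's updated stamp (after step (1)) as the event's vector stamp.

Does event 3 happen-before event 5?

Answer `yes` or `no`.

Answer: no

Derivation:
Initial: VV[0]=[0, 0, 0, 0]
Initial: VV[1]=[0, 0, 0, 0]
Initial: VV[2]=[0, 0, 0, 0]
Initial: VV[3]=[0, 0, 0, 0]
Event 1: LOCAL 0: VV[0][0]++ -> VV[0]=[1, 0, 0, 0]
Event 2: SEND 1->3: VV[1][1]++ -> VV[1]=[0, 1, 0, 0], msg_vec=[0, 1, 0, 0]; VV[3]=max(VV[3],msg_vec) then VV[3][3]++ -> VV[3]=[0, 1, 0, 1]
Event 3: LOCAL 2: VV[2][2]++ -> VV[2]=[0, 0, 1, 0]
Event 4: LOCAL 2: VV[2][2]++ -> VV[2]=[0, 0, 2, 0]
Event 5: SEND 3->1: VV[3][3]++ -> VV[3]=[0, 1, 0, 2], msg_vec=[0, 1, 0, 2]; VV[1]=max(VV[1],msg_vec) then VV[1][1]++ -> VV[1]=[0, 2, 0, 2]
Event 3 stamp: [0, 0, 1, 0]
Event 5 stamp: [0, 1, 0, 2]
[0, 0, 1, 0] <= [0, 1, 0, 2]? False. Equal? False. Happens-before: False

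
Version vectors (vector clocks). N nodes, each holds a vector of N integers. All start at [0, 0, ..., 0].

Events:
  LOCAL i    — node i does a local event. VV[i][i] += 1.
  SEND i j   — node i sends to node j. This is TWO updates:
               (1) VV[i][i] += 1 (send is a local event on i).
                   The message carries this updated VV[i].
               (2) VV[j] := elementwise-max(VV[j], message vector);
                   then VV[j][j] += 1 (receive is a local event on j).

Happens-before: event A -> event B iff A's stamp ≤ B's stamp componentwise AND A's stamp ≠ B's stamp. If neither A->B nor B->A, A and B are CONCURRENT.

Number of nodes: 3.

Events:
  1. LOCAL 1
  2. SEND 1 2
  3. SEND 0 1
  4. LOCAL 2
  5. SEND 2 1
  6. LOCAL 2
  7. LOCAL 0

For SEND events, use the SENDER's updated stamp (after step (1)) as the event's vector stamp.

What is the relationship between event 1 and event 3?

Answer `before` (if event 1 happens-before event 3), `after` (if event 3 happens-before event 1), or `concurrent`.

Answer: concurrent

Derivation:
Initial: VV[0]=[0, 0, 0]
Initial: VV[1]=[0, 0, 0]
Initial: VV[2]=[0, 0, 0]
Event 1: LOCAL 1: VV[1][1]++ -> VV[1]=[0, 1, 0]
Event 2: SEND 1->2: VV[1][1]++ -> VV[1]=[0, 2, 0], msg_vec=[0, 2, 0]; VV[2]=max(VV[2],msg_vec) then VV[2][2]++ -> VV[2]=[0, 2, 1]
Event 3: SEND 0->1: VV[0][0]++ -> VV[0]=[1, 0, 0], msg_vec=[1, 0, 0]; VV[1]=max(VV[1],msg_vec) then VV[1][1]++ -> VV[1]=[1, 3, 0]
Event 4: LOCAL 2: VV[2][2]++ -> VV[2]=[0, 2, 2]
Event 5: SEND 2->1: VV[2][2]++ -> VV[2]=[0, 2, 3], msg_vec=[0, 2, 3]; VV[1]=max(VV[1],msg_vec) then VV[1][1]++ -> VV[1]=[1, 4, 3]
Event 6: LOCAL 2: VV[2][2]++ -> VV[2]=[0, 2, 4]
Event 7: LOCAL 0: VV[0][0]++ -> VV[0]=[2, 0, 0]
Event 1 stamp: [0, 1, 0]
Event 3 stamp: [1, 0, 0]
[0, 1, 0] <= [1, 0, 0]? False
[1, 0, 0] <= [0, 1, 0]? False
Relation: concurrent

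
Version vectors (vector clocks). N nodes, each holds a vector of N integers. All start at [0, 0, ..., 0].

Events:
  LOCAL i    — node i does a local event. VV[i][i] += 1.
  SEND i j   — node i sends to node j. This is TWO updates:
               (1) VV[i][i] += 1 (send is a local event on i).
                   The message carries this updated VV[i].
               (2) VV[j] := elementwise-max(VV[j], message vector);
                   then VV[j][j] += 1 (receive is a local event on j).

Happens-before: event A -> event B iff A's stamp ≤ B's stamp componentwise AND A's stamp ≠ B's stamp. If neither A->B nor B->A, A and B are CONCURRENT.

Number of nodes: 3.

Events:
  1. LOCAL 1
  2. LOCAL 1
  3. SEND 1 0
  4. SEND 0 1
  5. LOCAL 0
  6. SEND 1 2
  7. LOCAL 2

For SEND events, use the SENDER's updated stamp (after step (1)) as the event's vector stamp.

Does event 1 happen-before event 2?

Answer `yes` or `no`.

Initial: VV[0]=[0, 0, 0]
Initial: VV[1]=[0, 0, 0]
Initial: VV[2]=[0, 0, 0]
Event 1: LOCAL 1: VV[1][1]++ -> VV[1]=[0, 1, 0]
Event 2: LOCAL 1: VV[1][1]++ -> VV[1]=[0, 2, 0]
Event 3: SEND 1->0: VV[1][1]++ -> VV[1]=[0, 3, 0], msg_vec=[0, 3, 0]; VV[0]=max(VV[0],msg_vec) then VV[0][0]++ -> VV[0]=[1, 3, 0]
Event 4: SEND 0->1: VV[0][0]++ -> VV[0]=[2, 3, 0], msg_vec=[2, 3, 0]; VV[1]=max(VV[1],msg_vec) then VV[1][1]++ -> VV[1]=[2, 4, 0]
Event 5: LOCAL 0: VV[0][0]++ -> VV[0]=[3, 3, 0]
Event 6: SEND 1->2: VV[1][1]++ -> VV[1]=[2, 5, 0], msg_vec=[2, 5, 0]; VV[2]=max(VV[2],msg_vec) then VV[2][2]++ -> VV[2]=[2, 5, 1]
Event 7: LOCAL 2: VV[2][2]++ -> VV[2]=[2, 5, 2]
Event 1 stamp: [0, 1, 0]
Event 2 stamp: [0, 2, 0]
[0, 1, 0] <= [0, 2, 0]? True. Equal? False. Happens-before: True

Answer: yes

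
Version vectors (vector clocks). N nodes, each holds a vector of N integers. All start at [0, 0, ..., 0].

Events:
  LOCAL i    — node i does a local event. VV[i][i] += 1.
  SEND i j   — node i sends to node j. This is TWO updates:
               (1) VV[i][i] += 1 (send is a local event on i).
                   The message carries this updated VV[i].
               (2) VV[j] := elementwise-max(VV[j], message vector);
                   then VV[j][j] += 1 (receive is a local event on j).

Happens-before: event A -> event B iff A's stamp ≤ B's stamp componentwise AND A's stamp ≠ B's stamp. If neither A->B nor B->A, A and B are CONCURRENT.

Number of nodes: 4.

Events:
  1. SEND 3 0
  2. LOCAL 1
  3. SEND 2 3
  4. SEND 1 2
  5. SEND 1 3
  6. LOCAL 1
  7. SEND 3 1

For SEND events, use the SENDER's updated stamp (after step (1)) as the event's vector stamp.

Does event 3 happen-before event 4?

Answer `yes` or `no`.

Initial: VV[0]=[0, 0, 0, 0]
Initial: VV[1]=[0, 0, 0, 0]
Initial: VV[2]=[0, 0, 0, 0]
Initial: VV[3]=[0, 0, 0, 0]
Event 1: SEND 3->0: VV[3][3]++ -> VV[3]=[0, 0, 0, 1], msg_vec=[0, 0, 0, 1]; VV[0]=max(VV[0],msg_vec) then VV[0][0]++ -> VV[0]=[1, 0, 0, 1]
Event 2: LOCAL 1: VV[1][1]++ -> VV[1]=[0, 1, 0, 0]
Event 3: SEND 2->3: VV[2][2]++ -> VV[2]=[0, 0, 1, 0], msg_vec=[0, 0, 1, 0]; VV[3]=max(VV[3],msg_vec) then VV[3][3]++ -> VV[3]=[0, 0, 1, 2]
Event 4: SEND 1->2: VV[1][1]++ -> VV[1]=[0, 2, 0, 0], msg_vec=[0, 2, 0, 0]; VV[2]=max(VV[2],msg_vec) then VV[2][2]++ -> VV[2]=[0, 2, 2, 0]
Event 5: SEND 1->3: VV[1][1]++ -> VV[1]=[0, 3, 0, 0], msg_vec=[0, 3, 0, 0]; VV[3]=max(VV[3],msg_vec) then VV[3][3]++ -> VV[3]=[0, 3, 1, 3]
Event 6: LOCAL 1: VV[1][1]++ -> VV[1]=[0, 4, 0, 0]
Event 7: SEND 3->1: VV[3][3]++ -> VV[3]=[0, 3, 1, 4], msg_vec=[0, 3, 1, 4]; VV[1]=max(VV[1],msg_vec) then VV[1][1]++ -> VV[1]=[0, 5, 1, 4]
Event 3 stamp: [0, 0, 1, 0]
Event 4 stamp: [0, 2, 0, 0]
[0, 0, 1, 0] <= [0, 2, 0, 0]? False. Equal? False. Happens-before: False

Answer: no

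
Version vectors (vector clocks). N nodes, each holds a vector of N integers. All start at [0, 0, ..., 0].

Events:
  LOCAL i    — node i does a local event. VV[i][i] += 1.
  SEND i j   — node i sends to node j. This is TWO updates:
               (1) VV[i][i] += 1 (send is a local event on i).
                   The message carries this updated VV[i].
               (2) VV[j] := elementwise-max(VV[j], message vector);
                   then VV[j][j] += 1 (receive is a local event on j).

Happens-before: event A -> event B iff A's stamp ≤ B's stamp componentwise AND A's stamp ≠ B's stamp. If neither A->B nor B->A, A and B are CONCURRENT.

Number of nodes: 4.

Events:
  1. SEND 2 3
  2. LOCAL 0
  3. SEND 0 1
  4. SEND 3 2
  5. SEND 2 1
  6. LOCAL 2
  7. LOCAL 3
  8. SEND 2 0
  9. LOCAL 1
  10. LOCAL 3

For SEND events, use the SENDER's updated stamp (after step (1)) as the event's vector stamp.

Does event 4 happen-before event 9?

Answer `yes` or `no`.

Answer: yes

Derivation:
Initial: VV[0]=[0, 0, 0, 0]
Initial: VV[1]=[0, 0, 0, 0]
Initial: VV[2]=[0, 0, 0, 0]
Initial: VV[3]=[0, 0, 0, 0]
Event 1: SEND 2->3: VV[2][2]++ -> VV[2]=[0, 0, 1, 0], msg_vec=[0, 0, 1, 0]; VV[3]=max(VV[3],msg_vec) then VV[3][3]++ -> VV[3]=[0, 0, 1, 1]
Event 2: LOCAL 0: VV[0][0]++ -> VV[0]=[1, 0, 0, 0]
Event 3: SEND 0->1: VV[0][0]++ -> VV[0]=[2, 0, 0, 0], msg_vec=[2, 0, 0, 0]; VV[1]=max(VV[1],msg_vec) then VV[1][1]++ -> VV[1]=[2, 1, 0, 0]
Event 4: SEND 3->2: VV[3][3]++ -> VV[3]=[0, 0, 1, 2], msg_vec=[0, 0, 1, 2]; VV[2]=max(VV[2],msg_vec) then VV[2][2]++ -> VV[2]=[0, 0, 2, 2]
Event 5: SEND 2->1: VV[2][2]++ -> VV[2]=[0, 0, 3, 2], msg_vec=[0, 0, 3, 2]; VV[1]=max(VV[1],msg_vec) then VV[1][1]++ -> VV[1]=[2, 2, 3, 2]
Event 6: LOCAL 2: VV[2][2]++ -> VV[2]=[0, 0, 4, 2]
Event 7: LOCAL 3: VV[3][3]++ -> VV[3]=[0, 0, 1, 3]
Event 8: SEND 2->0: VV[2][2]++ -> VV[2]=[0, 0, 5, 2], msg_vec=[0, 0, 5, 2]; VV[0]=max(VV[0],msg_vec) then VV[0][0]++ -> VV[0]=[3, 0, 5, 2]
Event 9: LOCAL 1: VV[1][1]++ -> VV[1]=[2, 3, 3, 2]
Event 10: LOCAL 3: VV[3][3]++ -> VV[3]=[0, 0, 1, 4]
Event 4 stamp: [0, 0, 1, 2]
Event 9 stamp: [2, 3, 3, 2]
[0, 0, 1, 2] <= [2, 3, 3, 2]? True. Equal? False. Happens-before: True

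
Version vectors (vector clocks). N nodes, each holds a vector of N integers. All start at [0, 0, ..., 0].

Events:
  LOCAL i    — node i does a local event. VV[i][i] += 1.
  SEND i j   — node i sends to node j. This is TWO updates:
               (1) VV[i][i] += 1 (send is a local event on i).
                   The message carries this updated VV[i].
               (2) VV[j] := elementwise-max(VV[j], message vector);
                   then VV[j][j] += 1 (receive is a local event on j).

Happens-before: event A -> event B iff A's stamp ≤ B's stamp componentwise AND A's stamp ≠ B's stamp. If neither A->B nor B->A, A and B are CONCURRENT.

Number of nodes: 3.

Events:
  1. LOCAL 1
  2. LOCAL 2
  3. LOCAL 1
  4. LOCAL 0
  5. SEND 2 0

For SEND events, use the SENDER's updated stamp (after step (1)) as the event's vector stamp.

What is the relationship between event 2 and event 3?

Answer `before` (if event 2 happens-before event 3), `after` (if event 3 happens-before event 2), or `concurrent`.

Answer: concurrent

Derivation:
Initial: VV[0]=[0, 0, 0]
Initial: VV[1]=[0, 0, 0]
Initial: VV[2]=[0, 0, 0]
Event 1: LOCAL 1: VV[1][1]++ -> VV[1]=[0, 1, 0]
Event 2: LOCAL 2: VV[2][2]++ -> VV[2]=[0, 0, 1]
Event 3: LOCAL 1: VV[1][1]++ -> VV[1]=[0, 2, 0]
Event 4: LOCAL 0: VV[0][0]++ -> VV[0]=[1, 0, 0]
Event 5: SEND 2->0: VV[2][2]++ -> VV[2]=[0, 0, 2], msg_vec=[0, 0, 2]; VV[0]=max(VV[0],msg_vec) then VV[0][0]++ -> VV[0]=[2, 0, 2]
Event 2 stamp: [0, 0, 1]
Event 3 stamp: [0, 2, 0]
[0, 0, 1] <= [0, 2, 0]? False
[0, 2, 0] <= [0, 0, 1]? False
Relation: concurrent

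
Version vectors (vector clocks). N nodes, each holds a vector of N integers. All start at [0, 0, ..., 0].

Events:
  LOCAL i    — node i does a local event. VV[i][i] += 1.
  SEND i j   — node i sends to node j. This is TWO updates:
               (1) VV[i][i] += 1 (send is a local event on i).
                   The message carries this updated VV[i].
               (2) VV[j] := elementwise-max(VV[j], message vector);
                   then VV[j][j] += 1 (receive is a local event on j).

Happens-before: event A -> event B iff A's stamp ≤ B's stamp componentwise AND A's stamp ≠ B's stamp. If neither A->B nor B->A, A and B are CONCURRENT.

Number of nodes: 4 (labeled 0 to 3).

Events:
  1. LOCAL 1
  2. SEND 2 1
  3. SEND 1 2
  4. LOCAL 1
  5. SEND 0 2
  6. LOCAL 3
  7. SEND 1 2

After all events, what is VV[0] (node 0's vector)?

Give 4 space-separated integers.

Answer: 1 0 0 0

Derivation:
Initial: VV[0]=[0, 0, 0, 0]
Initial: VV[1]=[0, 0, 0, 0]
Initial: VV[2]=[0, 0, 0, 0]
Initial: VV[3]=[0, 0, 0, 0]
Event 1: LOCAL 1: VV[1][1]++ -> VV[1]=[0, 1, 0, 0]
Event 2: SEND 2->1: VV[2][2]++ -> VV[2]=[0, 0, 1, 0], msg_vec=[0, 0, 1, 0]; VV[1]=max(VV[1],msg_vec) then VV[1][1]++ -> VV[1]=[0, 2, 1, 0]
Event 3: SEND 1->2: VV[1][1]++ -> VV[1]=[0, 3, 1, 0], msg_vec=[0, 3, 1, 0]; VV[2]=max(VV[2],msg_vec) then VV[2][2]++ -> VV[2]=[0, 3, 2, 0]
Event 4: LOCAL 1: VV[1][1]++ -> VV[1]=[0, 4, 1, 0]
Event 5: SEND 0->2: VV[0][0]++ -> VV[0]=[1, 0, 0, 0], msg_vec=[1, 0, 0, 0]; VV[2]=max(VV[2],msg_vec) then VV[2][2]++ -> VV[2]=[1, 3, 3, 0]
Event 6: LOCAL 3: VV[3][3]++ -> VV[3]=[0, 0, 0, 1]
Event 7: SEND 1->2: VV[1][1]++ -> VV[1]=[0, 5, 1, 0], msg_vec=[0, 5, 1, 0]; VV[2]=max(VV[2],msg_vec) then VV[2][2]++ -> VV[2]=[1, 5, 4, 0]
Final vectors: VV[0]=[1, 0, 0, 0]; VV[1]=[0, 5, 1, 0]; VV[2]=[1, 5, 4, 0]; VV[3]=[0, 0, 0, 1]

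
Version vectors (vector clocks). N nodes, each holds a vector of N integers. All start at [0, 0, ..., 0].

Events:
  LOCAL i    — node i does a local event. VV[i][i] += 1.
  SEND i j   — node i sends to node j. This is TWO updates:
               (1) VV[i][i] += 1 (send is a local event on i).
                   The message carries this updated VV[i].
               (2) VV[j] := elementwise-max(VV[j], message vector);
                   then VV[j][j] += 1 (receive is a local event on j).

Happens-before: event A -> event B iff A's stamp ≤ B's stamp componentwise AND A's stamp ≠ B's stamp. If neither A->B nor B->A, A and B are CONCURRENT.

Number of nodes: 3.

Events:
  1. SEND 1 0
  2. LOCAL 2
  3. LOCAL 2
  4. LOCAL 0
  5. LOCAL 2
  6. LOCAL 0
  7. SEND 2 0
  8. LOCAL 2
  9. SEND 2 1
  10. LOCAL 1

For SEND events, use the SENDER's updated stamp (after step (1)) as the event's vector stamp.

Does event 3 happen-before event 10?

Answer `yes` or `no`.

Initial: VV[0]=[0, 0, 0]
Initial: VV[1]=[0, 0, 0]
Initial: VV[2]=[0, 0, 0]
Event 1: SEND 1->0: VV[1][1]++ -> VV[1]=[0, 1, 0], msg_vec=[0, 1, 0]; VV[0]=max(VV[0],msg_vec) then VV[0][0]++ -> VV[0]=[1, 1, 0]
Event 2: LOCAL 2: VV[2][2]++ -> VV[2]=[0, 0, 1]
Event 3: LOCAL 2: VV[2][2]++ -> VV[2]=[0, 0, 2]
Event 4: LOCAL 0: VV[0][0]++ -> VV[0]=[2, 1, 0]
Event 5: LOCAL 2: VV[2][2]++ -> VV[2]=[0, 0, 3]
Event 6: LOCAL 0: VV[0][0]++ -> VV[0]=[3, 1, 0]
Event 7: SEND 2->0: VV[2][2]++ -> VV[2]=[0, 0, 4], msg_vec=[0, 0, 4]; VV[0]=max(VV[0],msg_vec) then VV[0][0]++ -> VV[0]=[4, 1, 4]
Event 8: LOCAL 2: VV[2][2]++ -> VV[2]=[0, 0, 5]
Event 9: SEND 2->1: VV[2][2]++ -> VV[2]=[0, 0, 6], msg_vec=[0, 0, 6]; VV[1]=max(VV[1],msg_vec) then VV[1][1]++ -> VV[1]=[0, 2, 6]
Event 10: LOCAL 1: VV[1][1]++ -> VV[1]=[0, 3, 6]
Event 3 stamp: [0, 0, 2]
Event 10 stamp: [0, 3, 6]
[0, 0, 2] <= [0, 3, 6]? True. Equal? False. Happens-before: True

Answer: yes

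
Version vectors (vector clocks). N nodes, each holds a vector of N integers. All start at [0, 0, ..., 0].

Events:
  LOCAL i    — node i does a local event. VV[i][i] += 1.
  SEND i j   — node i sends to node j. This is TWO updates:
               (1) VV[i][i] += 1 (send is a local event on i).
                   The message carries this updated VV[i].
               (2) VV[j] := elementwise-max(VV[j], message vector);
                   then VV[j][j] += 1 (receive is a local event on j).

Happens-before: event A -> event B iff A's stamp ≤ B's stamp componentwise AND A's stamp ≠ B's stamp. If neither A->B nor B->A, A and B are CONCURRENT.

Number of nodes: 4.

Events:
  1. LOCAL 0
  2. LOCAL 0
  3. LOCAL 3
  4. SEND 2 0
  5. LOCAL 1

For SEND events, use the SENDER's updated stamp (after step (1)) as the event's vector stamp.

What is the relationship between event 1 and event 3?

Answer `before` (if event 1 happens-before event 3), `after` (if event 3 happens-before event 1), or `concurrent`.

Answer: concurrent

Derivation:
Initial: VV[0]=[0, 0, 0, 0]
Initial: VV[1]=[0, 0, 0, 0]
Initial: VV[2]=[0, 0, 0, 0]
Initial: VV[3]=[0, 0, 0, 0]
Event 1: LOCAL 0: VV[0][0]++ -> VV[0]=[1, 0, 0, 0]
Event 2: LOCAL 0: VV[0][0]++ -> VV[0]=[2, 0, 0, 0]
Event 3: LOCAL 3: VV[3][3]++ -> VV[3]=[0, 0, 0, 1]
Event 4: SEND 2->0: VV[2][2]++ -> VV[2]=[0, 0, 1, 0], msg_vec=[0, 0, 1, 0]; VV[0]=max(VV[0],msg_vec) then VV[0][0]++ -> VV[0]=[3, 0, 1, 0]
Event 5: LOCAL 1: VV[1][1]++ -> VV[1]=[0, 1, 0, 0]
Event 1 stamp: [1, 0, 0, 0]
Event 3 stamp: [0, 0, 0, 1]
[1, 0, 0, 0] <= [0, 0, 0, 1]? False
[0, 0, 0, 1] <= [1, 0, 0, 0]? False
Relation: concurrent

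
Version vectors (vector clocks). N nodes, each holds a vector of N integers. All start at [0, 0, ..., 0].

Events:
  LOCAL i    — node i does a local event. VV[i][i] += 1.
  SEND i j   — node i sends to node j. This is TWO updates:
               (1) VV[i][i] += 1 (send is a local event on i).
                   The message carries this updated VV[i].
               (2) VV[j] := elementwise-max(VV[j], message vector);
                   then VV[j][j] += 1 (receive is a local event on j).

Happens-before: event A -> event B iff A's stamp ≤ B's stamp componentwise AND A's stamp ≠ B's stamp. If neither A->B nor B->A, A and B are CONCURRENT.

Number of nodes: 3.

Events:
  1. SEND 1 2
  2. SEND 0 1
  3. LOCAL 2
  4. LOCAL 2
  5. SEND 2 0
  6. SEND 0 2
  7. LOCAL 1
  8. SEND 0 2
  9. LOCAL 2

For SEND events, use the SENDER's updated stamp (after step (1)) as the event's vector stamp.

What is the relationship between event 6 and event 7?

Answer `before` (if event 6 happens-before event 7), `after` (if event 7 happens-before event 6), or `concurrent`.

Initial: VV[0]=[0, 0, 0]
Initial: VV[1]=[0, 0, 0]
Initial: VV[2]=[0, 0, 0]
Event 1: SEND 1->2: VV[1][1]++ -> VV[1]=[0, 1, 0], msg_vec=[0, 1, 0]; VV[2]=max(VV[2],msg_vec) then VV[2][2]++ -> VV[2]=[0, 1, 1]
Event 2: SEND 0->1: VV[0][0]++ -> VV[0]=[1, 0, 0], msg_vec=[1, 0, 0]; VV[1]=max(VV[1],msg_vec) then VV[1][1]++ -> VV[1]=[1, 2, 0]
Event 3: LOCAL 2: VV[2][2]++ -> VV[2]=[0, 1, 2]
Event 4: LOCAL 2: VV[2][2]++ -> VV[2]=[0, 1, 3]
Event 5: SEND 2->0: VV[2][2]++ -> VV[2]=[0, 1, 4], msg_vec=[0, 1, 4]; VV[0]=max(VV[0],msg_vec) then VV[0][0]++ -> VV[0]=[2, 1, 4]
Event 6: SEND 0->2: VV[0][0]++ -> VV[0]=[3, 1, 4], msg_vec=[3, 1, 4]; VV[2]=max(VV[2],msg_vec) then VV[2][2]++ -> VV[2]=[3, 1, 5]
Event 7: LOCAL 1: VV[1][1]++ -> VV[1]=[1, 3, 0]
Event 8: SEND 0->2: VV[0][0]++ -> VV[0]=[4, 1, 4], msg_vec=[4, 1, 4]; VV[2]=max(VV[2],msg_vec) then VV[2][2]++ -> VV[2]=[4, 1, 6]
Event 9: LOCAL 2: VV[2][2]++ -> VV[2]=[4, 1, 7]
Event 6 stamp: [3, 1, 4]
Event 7 stamp: [1, 3, 0]
[3, 1, 4] <= [1, 3, 0]? False
[1, 3, 0] <= [3, 1, 4]? False
Relation: concurrent

Answer: concurrent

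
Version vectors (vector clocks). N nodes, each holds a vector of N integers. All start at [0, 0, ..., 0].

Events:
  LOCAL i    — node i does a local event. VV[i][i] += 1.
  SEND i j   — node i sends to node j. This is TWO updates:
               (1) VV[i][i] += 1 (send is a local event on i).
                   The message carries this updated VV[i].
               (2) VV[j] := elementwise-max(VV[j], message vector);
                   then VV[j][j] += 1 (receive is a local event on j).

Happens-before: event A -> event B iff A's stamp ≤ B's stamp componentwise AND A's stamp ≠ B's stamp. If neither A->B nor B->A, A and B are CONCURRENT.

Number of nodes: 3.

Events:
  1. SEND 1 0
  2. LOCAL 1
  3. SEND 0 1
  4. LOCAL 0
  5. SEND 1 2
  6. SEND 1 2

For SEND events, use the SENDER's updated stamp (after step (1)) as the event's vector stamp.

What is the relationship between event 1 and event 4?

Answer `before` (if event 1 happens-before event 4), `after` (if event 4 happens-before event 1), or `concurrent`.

Initial: VV[0]=[0, 0, 0]
Initial: VV[1]=[0, 0, 0]
Initial: VV[2]=[0, 0, 0]
Event 1: SEND 1->0: VV[1][1]++ -> VV[1]=[0, 1, 0], msg_vec=[0, 1, 0]; VV[0]=max(VV[0],msg_vec) then VV[0][0]++ -> VV[0]=[1, 1, 0]
Event 2: LOCAL 1: VV[1][1]++ -> VV[1]=[0, 2, 0]
Event 3: SEND 0->1: VV[0][0]++ -> VV[0]=[2, 1, 0], msg_vec=[2, 1, 0]; VV[1]=max(VV[1],msg_vec) then VV[1][1]++ -> VV[1]=[2, 3, 0]
Event 4: LOCAL 0: VV[0][0]++ -> VV[0]=[3, 1, 0]
Event 5: SEND 1->2: VV[1][1]++ -> VV[1]=[2, 4, 0], msg_vec=[2, 4, 0]; VV[2]=max(VV[2],msg_vec) then VV[2][2]++ -> VV[2]=[2, 4, 1]
Event 6: SEND 1->2: VV[1][1]++ -> VV[1]=[2, 5, 0], msg_vec=[2, 5, 0]; VV[2]=max(VV[2],msg_vec) then VV[2][2]++ -> VV[2]=[2, 5, 2]
Event 1 stamp: [0, 1, 0]
Event 4 stamp: [3, 1, 0]
[0, 1, 0] <= [3, 1, 0]? True
[3, 1, 0] <= [0, 1, 0]? False
Relation: before

Answer: before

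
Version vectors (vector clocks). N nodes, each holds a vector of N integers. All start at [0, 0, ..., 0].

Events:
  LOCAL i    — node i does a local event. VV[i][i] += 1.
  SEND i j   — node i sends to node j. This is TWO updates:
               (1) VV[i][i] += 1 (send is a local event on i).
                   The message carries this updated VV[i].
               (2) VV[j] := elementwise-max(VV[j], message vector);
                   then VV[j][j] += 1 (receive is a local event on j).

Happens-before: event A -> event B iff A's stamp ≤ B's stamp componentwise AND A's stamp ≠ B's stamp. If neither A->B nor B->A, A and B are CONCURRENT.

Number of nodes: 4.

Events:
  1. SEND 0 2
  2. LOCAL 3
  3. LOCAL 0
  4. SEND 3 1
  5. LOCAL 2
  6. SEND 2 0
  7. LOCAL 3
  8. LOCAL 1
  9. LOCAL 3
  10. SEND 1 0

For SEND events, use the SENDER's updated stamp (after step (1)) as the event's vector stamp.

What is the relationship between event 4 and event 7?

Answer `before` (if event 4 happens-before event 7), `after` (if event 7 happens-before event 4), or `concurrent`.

Initial: VV[0]=[0, 0, 0, 0]
Initial: VV[1]=[0, 0, 0, 0]
Initial: VV[2]=[0, 0, 0, 0]
Initial: VV[3]=[0, 0, 0, 0]
Event 1: SEND 0->2: VV[0][0]++ -> VV[0]=[1, 0, 0, 0], msg_vec=[1, 0, 0, 0]; VV[2]=max(VV[2],msg_vec) then VV[2][2]++ -> VV[2]=[1, 0, 1, 0]
Event 2: LOCAL 3: VV[3][3]++ -> VV[3]=[0, 0, 0, 1]
Event 3: LOCAL 0: VV[0][0]++ -> VV[0]=[2, 0, 0, 0]
Event 4: SEND 3->1: VV[3][3]++ -> VV[3]=[0, 0, 0, 2], msg_vec=[0, 0, 0, 2]; VV[1]=max(VV[1],msg_vec) then VV[1][1]++ -> VV[1]=[0, 1, 0, 2]
Event 5: LOCAL 2: VV[2][2]++ -> VV[2]=[1, 0, 2, 0]
Event 6: SEND 2->0: VV[2][2]++ -> VV[2]=[1, 0, 3, 0], msg_vec=[1, 0, 3, 0]; VV[0]=max(VV[0],msg_vec) then VV[0][0]++ -> VV[0]=[3, 0, 3, 0]
Event 7: LOCAL 3: VV[3][3]++ -> VV[3]=[0, 0, 0, 3]
Event 8: LOCAL 1: VV[1][1]++ -> VV[1]=[0, 2, 0, 2]
Event 9: LOCAL 3: VV[3][3]++ -> VV[3]=[0, 0, 0, 4]
Event 10: SEND 1->0: VV[1][1]++ -> VV[1]=[0, 3, 0, 2], msg_vec=[0, 3, 0, 2]; VV[0]=max(VV[0],msg_vec) then VV[0][0]++ -> VV[0]=[4, 3, 3, 2]
Event 4 stamp: [0, 0, 0, 2]
Event 7 stamp: [0, 0, 0, 3]
[0, 0, 0, 2] <= [0, 0, 0, 3]? True
[0, 0, 0, 3] <= [0, 0, 0, 2]? False
Relation: before

Answer: before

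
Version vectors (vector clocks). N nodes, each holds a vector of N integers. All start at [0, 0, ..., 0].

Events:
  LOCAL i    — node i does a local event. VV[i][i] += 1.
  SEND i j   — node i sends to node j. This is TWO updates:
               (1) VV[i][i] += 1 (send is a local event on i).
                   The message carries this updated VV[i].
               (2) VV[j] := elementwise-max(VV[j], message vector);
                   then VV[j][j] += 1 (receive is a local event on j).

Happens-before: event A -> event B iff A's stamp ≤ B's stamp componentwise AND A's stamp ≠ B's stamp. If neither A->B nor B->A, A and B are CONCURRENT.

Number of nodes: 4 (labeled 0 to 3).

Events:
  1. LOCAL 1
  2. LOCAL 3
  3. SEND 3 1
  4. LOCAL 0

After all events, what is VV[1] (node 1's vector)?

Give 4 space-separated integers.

Answer: 0 2 0 2

Derivation:
Initial: VV[0]=[0, 0, 0, 0]
Initial: VV[1]=[0, 0, 0, 0]
Initial: VV[2]=[0, 0, 0, 0]
Initial: VV[3]=[0, 0, 0, 0]
Event 1: LOCAL 1: VV[1][1]++ -> VV[1]=[0, 1, 0, 0]
Event 2: LOCAL 3: VV[3][3]++ -> VV[3]=[0, 0, 0, 1]
Event 3: SEND 3->1: VV[3][3]++ -> VV[3]=[0, 0, 0, 2], msg_vec=[0, 0, 0, 2]; VV[1]=max(VV[1],msg_vec) then VV[1][1]++ -> VV[1]=[0, 2, 0, 2]
Event 4: LOCAL 0: VV[0][0]++ -> VV[0]=[1, 0, 0, 0]
Final vectors: VV[0]=[1, 0, 0, 0]; VV[1]=[0, 2, 0, 2]; VV[2]=[0, 0, 0, 0]; VV[3]=[0, 0, 0, 2]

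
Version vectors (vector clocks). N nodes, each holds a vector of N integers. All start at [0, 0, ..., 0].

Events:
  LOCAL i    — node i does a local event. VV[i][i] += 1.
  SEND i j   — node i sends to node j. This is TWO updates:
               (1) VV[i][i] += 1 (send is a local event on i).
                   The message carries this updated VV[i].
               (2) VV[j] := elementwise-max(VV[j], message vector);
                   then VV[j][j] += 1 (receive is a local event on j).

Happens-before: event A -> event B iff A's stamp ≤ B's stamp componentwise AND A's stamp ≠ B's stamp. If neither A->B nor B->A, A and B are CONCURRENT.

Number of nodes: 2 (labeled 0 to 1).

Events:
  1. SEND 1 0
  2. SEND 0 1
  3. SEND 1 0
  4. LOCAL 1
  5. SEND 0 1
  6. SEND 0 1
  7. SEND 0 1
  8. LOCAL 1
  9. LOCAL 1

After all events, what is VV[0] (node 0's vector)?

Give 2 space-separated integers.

Answer: 6 3

Derivation:
Initial: VV[0]=[0, 0]
Initial: VV[1]=[0, 0]
Event 1: SEND 1->0: VV[1][1]++ -> VV[1]=[0, 1], msg_vec=[0, 1]; VV[0]=max(VV[0],msg_vec) then VV[0][0]++ -> VV[0]=[1, 1]
Event 2: SEND 0->1: VV[0][0]++ -> VV[0]=[2, 1], msg_vec=[2, 1]; VV[1]=max(VV[1],msg_vec) then VV[1][1]++ -> VV[1]=[2, 2]
Event 3: SEND 1->0: VV[1][1]++ -> VV[1]=[2, 3], msg_vec=[2, 3]; VV[0]=max(VV[0],msg_vec) then VV[0][0]++ -> VV[0]=[3, 3]
Event 4: LOCAL 1: VV[1][1]++ -> VV[1]=[2, 4]
Event 5: SEND 0->1: VV[0][0]++ -> VV[0]=[4, 3], msg_vec=[4, 3]; VV[1]=max(VV[1],msg_vec) then VV[1][1]++ -> VV[1]=[4, 5]
Event 6: SEND 0->1: VV[0][0]++ -> VV[0]=[5, 3], msg_vec=[5, 3]; VV[1]=max(VV[1],msg_vec) then VV[1][1]++ -> VV[1]=[5, 6]
Event 7: SEND 0->1: VV[0][0]++ -> VV[0]=[6, 3], msg_vec=[6, 3]; VV[1]=max(VV[1],msg_vec) then VV[1][1]++ -> VV[1]=[6, 7]
Event 8: LOCAL 1: VV[1][1]++ -> VV[1]=[6, 8]
Event 9: LOCAL 1: VV[1][1]++ -> VV[1]=[6, 9]
Final vectors: VV[0]=[6, 3]; VV[1]=[6, 9]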